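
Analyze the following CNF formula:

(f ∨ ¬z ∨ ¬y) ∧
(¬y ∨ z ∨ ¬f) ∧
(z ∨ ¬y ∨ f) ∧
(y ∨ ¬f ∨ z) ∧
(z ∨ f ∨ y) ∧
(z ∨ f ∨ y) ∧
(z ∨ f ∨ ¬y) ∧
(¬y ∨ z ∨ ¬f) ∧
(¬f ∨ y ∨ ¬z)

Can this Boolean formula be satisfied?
Yes

Yes, the formula is satisfiable.

One satisfying assignment is: z=True, y=False, f=False

Verification: With this assignment, all 9 clauses evaluate to true.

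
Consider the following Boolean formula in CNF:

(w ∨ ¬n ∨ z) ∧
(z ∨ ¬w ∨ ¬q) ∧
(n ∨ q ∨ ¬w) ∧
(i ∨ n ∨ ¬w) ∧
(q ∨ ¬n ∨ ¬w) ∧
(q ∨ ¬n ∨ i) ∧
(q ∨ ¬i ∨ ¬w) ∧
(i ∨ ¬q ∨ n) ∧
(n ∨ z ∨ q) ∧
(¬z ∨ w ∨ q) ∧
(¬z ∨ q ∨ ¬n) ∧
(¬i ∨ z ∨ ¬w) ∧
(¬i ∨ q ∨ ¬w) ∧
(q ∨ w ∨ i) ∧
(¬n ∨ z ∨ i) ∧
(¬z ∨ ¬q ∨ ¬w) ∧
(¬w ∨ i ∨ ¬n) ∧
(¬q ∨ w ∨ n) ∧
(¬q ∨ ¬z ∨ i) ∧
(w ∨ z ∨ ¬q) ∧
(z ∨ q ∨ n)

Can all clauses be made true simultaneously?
Yes

Yes, the formula is satisfiable.

One satisfying assignment is: i=True, q=True, n=True, w=False, z=True

Verification: With this assignment, all 21 clauses evaluate to true.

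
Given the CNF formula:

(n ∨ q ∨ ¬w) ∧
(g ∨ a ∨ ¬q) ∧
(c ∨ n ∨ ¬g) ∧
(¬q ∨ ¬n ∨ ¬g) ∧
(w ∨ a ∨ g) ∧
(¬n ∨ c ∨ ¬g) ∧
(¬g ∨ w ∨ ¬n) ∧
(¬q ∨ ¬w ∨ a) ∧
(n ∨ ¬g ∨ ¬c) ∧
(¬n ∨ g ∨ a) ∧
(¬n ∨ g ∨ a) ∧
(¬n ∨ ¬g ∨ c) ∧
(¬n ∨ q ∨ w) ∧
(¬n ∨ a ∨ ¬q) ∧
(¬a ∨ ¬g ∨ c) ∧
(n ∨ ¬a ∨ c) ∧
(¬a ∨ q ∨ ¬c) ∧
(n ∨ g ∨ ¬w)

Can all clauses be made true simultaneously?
Yes

Yes, the formula is satisfiable.

One satisfying assignment is: n=True, g=True, w=True, q=False, a=False, c=True

Verification: With this assignment, all 18 clauses evaluate to true.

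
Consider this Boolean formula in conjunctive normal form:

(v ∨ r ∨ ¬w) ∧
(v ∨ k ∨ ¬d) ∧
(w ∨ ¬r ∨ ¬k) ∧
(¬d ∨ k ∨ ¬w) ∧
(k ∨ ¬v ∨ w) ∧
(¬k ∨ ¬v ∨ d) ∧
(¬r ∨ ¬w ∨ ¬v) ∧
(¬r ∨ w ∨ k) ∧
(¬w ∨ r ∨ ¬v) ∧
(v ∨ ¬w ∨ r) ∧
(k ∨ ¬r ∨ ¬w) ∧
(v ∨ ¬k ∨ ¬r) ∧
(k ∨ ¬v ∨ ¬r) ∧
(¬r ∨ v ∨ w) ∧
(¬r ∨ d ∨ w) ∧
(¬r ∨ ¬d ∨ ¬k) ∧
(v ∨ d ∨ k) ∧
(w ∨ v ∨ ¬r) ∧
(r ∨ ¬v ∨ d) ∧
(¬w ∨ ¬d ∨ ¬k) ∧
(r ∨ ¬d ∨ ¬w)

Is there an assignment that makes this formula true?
Yes

Yes, the formula is satisfiable.

One satisfying assignment is: k=True, w=False, v=False, r=False, d=False

Verification: With this assignment, all 21 clauses evaluate to true.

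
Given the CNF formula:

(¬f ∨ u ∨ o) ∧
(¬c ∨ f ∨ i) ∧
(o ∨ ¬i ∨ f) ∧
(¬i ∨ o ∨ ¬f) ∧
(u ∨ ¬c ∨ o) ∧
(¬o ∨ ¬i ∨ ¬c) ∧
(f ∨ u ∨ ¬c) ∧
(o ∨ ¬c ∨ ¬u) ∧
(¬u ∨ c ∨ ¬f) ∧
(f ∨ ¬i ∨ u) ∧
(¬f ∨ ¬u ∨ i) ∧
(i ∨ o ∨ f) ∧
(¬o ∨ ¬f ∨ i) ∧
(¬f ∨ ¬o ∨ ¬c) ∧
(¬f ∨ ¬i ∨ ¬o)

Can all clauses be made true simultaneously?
Yes

Yes, the formula is satisfiable.

One satisfying assignment is: i=False, f=False, o=True, u=False, c=False

Verification: With this assignment, all 15 clauses evaluate to true.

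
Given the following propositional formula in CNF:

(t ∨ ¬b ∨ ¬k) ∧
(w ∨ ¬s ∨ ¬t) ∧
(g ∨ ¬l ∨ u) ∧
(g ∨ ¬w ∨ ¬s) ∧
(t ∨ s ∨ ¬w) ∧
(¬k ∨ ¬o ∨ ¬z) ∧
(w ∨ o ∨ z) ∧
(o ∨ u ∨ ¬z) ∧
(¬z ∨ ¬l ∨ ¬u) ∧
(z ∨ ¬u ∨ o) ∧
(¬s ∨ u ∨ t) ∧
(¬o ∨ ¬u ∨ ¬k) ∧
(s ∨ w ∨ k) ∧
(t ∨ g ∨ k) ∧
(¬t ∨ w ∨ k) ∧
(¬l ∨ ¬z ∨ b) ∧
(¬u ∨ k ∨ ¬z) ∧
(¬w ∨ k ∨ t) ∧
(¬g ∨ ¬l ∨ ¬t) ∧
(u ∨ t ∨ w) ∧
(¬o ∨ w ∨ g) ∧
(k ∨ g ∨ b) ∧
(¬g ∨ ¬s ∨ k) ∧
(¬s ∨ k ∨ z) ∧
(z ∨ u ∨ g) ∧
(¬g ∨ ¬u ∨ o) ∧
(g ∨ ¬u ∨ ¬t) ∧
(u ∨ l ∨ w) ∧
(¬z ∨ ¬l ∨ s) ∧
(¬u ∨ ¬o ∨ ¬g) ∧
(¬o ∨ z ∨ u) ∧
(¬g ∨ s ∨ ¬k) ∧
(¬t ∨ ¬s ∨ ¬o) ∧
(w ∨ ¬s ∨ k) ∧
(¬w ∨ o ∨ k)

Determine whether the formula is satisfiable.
Yes

Yes, the formula is satisfiable.

One satisfying assignment is: b=False, z=False, u=False, l=False, k=True, t=True, w=True, s=True, o=False, g=True

Verification: With this assignment, all 35 clauses evaluate to true.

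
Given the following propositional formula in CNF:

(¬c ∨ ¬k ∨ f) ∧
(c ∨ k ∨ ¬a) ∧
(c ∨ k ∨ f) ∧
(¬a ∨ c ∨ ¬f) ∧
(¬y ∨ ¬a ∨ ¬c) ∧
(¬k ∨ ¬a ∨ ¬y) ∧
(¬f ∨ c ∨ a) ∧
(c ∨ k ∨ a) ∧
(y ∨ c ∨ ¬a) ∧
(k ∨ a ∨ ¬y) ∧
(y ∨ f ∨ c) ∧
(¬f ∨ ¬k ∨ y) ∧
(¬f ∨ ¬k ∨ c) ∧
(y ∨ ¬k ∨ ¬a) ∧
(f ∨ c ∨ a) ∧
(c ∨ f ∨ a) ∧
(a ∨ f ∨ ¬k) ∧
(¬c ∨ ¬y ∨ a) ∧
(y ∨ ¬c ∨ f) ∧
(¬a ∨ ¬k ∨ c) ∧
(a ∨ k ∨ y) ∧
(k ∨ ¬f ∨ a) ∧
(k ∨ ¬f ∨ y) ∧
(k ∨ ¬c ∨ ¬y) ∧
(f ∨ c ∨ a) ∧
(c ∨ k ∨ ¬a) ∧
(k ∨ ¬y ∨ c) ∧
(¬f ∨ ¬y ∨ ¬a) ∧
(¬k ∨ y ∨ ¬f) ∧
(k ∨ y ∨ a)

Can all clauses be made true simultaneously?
No

No, the formula is not satisfiable.

No assignment of truth values to the variables can make all 30 clauses true simultaneously.

The formula is UNSAT (unsatisfiable).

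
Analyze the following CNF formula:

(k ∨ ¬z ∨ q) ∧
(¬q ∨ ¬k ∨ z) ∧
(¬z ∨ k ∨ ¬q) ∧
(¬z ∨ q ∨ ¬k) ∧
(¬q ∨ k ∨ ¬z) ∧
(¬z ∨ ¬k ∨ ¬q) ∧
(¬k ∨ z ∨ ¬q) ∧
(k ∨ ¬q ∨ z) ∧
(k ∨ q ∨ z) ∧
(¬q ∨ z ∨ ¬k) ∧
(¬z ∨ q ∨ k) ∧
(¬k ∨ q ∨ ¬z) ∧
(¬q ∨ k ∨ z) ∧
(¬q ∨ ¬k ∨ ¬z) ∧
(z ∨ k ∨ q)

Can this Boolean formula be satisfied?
Yes

Yes, the formula is satisfiable.

One satisfying assignment is: k=True, z=False, q=False

Verification: With this assignment, all 15 clauses evaluate to true.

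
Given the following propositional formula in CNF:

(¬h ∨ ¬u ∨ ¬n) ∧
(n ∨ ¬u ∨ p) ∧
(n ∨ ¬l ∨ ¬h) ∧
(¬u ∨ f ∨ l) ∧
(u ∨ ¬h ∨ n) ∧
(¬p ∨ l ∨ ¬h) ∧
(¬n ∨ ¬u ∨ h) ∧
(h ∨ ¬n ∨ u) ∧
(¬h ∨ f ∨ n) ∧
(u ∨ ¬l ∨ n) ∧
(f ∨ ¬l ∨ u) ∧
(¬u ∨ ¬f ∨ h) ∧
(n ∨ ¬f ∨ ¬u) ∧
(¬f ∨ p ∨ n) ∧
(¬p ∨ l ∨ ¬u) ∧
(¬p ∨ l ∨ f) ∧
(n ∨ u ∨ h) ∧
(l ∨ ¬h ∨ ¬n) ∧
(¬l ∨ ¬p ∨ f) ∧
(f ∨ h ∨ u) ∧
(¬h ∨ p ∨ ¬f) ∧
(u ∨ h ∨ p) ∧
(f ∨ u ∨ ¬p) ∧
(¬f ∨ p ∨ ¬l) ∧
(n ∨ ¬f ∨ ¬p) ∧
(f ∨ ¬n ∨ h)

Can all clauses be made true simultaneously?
Yes

Yes, the formula is satisfiable.

One satisfying assignment is: n=True, p=True, l=True, h=True, u=False, f=True

Verification: With this assignment, all 26 clauses evaluate to true.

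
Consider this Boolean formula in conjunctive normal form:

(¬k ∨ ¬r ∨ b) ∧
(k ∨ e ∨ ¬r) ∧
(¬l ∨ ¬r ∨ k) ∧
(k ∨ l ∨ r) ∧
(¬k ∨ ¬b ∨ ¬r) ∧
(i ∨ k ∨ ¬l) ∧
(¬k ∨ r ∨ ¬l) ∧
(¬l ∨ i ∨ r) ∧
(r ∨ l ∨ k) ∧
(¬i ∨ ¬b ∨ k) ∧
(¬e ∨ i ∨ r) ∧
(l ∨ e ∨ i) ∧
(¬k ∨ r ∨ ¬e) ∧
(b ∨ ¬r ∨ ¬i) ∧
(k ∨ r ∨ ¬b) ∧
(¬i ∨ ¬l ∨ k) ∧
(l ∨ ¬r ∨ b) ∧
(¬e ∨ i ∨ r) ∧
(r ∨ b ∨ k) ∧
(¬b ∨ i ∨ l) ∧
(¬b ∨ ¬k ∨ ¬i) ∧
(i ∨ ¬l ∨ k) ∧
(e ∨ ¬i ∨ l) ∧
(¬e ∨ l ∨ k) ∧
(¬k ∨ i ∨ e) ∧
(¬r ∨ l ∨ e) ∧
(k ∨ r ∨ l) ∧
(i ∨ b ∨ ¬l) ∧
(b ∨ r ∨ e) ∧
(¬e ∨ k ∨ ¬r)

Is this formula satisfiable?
No

No, the formula is not satisfiable.

No assignment of truth values to the variables can make all 30 clauses true simultaneously.

The formula is UNSAT (unsatisfiable).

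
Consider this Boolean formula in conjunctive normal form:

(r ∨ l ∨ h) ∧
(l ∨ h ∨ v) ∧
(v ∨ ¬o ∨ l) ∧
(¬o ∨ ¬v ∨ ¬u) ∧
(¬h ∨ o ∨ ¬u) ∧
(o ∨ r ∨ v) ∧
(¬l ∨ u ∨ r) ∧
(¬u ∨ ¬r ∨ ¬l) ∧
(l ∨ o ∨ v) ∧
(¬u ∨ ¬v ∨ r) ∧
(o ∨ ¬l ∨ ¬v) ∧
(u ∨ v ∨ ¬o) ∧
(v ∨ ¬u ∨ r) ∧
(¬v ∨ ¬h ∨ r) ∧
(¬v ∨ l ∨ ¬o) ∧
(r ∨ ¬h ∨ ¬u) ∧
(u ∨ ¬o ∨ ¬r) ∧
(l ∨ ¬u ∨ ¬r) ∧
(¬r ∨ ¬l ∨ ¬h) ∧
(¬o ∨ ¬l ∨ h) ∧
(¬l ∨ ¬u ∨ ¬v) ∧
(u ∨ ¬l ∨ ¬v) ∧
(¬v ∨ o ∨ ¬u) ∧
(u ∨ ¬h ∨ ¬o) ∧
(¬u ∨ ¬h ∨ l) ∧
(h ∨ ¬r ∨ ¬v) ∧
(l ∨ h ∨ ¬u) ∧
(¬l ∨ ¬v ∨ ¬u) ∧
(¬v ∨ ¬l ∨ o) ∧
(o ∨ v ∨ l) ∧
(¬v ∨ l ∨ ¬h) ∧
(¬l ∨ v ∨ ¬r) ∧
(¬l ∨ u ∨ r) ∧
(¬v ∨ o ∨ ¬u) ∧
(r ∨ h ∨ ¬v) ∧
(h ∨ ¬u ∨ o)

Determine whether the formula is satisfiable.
No

No, the formula is not satisfiable.

No assignment of truth values to the variables can make all 36 clauses true simultaneously.

The formula is UNSAT (unsatisfiable).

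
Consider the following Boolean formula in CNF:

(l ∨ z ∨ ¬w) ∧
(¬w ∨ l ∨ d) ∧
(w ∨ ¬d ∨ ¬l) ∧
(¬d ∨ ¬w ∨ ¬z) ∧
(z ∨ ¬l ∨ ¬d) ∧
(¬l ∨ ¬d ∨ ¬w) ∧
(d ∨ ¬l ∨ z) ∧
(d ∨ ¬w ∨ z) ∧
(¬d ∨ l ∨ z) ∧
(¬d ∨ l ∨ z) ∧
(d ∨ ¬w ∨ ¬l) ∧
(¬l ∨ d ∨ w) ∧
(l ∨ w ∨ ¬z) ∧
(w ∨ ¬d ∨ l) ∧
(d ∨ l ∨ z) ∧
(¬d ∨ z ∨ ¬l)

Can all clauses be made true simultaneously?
No

No, the formula is not satisfiable.

No assignment of truth values to the variables can make all 16 clauses true simultaneously.

The formula is UNSAT (unsatisfiable).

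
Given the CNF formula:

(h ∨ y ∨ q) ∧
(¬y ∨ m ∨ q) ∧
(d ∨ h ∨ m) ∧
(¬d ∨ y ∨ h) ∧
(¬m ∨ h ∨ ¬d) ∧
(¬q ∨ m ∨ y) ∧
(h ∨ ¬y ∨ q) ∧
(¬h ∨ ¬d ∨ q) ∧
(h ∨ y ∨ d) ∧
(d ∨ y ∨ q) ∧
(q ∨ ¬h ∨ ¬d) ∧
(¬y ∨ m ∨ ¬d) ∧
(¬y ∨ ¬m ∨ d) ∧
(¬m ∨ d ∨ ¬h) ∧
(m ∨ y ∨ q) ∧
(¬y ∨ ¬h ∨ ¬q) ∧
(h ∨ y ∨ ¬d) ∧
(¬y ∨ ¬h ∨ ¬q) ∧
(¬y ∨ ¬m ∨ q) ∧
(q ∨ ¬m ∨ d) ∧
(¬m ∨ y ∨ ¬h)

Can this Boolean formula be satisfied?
No

No, the formula is not satisfiable.

No assignment of truth values to the variables can make all 21 clauses true simultaneously.

The formula is UNSAT (unsatisfiable).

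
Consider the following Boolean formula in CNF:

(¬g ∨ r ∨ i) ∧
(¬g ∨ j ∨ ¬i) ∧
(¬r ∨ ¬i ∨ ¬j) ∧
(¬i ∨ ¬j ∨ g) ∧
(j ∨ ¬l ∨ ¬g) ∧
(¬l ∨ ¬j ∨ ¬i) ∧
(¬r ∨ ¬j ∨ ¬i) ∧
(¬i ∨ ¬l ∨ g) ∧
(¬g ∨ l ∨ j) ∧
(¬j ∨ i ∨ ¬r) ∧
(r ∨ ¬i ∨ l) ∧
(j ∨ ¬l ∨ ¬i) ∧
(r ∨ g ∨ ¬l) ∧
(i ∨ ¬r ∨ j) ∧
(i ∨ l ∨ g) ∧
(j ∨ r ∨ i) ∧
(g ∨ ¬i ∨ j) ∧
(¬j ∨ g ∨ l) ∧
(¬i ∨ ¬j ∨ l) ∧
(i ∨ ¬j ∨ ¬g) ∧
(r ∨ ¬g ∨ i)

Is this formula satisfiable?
No

No, the formula is not satisfiable.

No assignment of truth values to the variables can make all 21 clauses true simultaneously.

The formula is UNSAT (unsatisfiable).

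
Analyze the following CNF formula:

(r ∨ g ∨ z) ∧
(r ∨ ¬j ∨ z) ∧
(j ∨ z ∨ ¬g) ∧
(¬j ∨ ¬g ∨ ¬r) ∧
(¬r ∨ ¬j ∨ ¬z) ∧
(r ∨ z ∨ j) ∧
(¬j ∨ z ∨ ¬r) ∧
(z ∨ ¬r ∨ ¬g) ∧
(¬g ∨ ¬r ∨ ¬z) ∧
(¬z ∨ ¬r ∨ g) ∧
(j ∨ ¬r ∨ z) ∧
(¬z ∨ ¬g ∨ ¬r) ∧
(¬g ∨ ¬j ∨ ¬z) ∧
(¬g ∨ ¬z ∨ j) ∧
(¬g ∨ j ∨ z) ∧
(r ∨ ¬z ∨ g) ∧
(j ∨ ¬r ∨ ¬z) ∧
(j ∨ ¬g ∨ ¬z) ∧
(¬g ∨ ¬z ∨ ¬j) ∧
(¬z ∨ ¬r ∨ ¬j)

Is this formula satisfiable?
No

No, the formula is not satisfiable.

No assignment of truth values to the variables can make all 20 clauses true simultaneously.

The formula is UNSAT (unsatisfiable).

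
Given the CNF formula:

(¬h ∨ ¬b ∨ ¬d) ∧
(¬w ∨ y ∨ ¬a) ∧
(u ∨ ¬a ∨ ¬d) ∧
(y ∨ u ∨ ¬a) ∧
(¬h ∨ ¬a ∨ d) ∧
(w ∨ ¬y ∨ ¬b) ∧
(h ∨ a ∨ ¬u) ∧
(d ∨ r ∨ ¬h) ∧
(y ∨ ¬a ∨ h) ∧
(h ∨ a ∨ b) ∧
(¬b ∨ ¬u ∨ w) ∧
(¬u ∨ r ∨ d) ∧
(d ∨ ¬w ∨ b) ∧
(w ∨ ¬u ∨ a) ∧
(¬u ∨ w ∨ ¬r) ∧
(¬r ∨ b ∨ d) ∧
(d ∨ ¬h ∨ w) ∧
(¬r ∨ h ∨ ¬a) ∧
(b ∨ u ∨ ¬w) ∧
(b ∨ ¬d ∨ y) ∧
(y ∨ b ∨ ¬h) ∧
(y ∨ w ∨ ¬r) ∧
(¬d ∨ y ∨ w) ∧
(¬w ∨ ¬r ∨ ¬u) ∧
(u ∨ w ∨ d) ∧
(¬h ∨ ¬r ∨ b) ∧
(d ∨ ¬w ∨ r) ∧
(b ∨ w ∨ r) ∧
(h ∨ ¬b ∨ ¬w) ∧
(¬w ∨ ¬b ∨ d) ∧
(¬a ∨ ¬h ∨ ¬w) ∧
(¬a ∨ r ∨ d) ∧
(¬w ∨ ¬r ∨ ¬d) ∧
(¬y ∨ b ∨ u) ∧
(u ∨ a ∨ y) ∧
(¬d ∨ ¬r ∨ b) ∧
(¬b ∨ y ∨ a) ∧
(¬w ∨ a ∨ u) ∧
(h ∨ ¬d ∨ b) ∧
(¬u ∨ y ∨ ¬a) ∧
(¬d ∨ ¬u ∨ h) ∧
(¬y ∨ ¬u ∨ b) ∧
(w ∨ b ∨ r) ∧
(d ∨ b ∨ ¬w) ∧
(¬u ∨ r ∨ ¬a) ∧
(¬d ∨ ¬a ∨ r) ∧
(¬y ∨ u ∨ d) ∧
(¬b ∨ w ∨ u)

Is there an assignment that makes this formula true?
No

No, the formula is not satisfiable.

No assignment of truth values to the variables can make all 48 clauses true simultaneously.

The formula is UNSAT (unsatisfiable).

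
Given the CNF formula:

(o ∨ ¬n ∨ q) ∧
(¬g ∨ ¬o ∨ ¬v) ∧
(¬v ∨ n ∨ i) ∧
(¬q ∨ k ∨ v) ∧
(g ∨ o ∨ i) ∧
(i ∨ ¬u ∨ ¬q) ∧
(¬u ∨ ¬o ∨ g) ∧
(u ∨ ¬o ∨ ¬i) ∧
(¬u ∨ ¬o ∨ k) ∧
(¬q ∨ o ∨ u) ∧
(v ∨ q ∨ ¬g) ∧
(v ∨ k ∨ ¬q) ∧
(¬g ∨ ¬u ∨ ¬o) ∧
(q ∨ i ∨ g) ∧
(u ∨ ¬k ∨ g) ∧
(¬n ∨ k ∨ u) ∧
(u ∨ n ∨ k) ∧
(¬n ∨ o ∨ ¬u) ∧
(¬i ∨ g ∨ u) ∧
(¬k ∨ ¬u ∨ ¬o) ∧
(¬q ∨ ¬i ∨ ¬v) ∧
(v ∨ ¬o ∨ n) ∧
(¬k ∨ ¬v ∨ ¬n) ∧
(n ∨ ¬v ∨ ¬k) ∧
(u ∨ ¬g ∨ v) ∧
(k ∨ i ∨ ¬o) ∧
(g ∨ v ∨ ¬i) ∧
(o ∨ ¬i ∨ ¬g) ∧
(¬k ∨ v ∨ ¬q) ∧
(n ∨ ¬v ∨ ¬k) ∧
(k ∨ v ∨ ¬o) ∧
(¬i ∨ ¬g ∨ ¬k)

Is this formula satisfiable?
Yes

Yes, the formula is satisfiable.

One satisfying assignment is: u=True, k=False, n=False, q=False, i=True, o=False, g=False, v=True

Verification: With this assignment, all 32 clauses evaluate to true.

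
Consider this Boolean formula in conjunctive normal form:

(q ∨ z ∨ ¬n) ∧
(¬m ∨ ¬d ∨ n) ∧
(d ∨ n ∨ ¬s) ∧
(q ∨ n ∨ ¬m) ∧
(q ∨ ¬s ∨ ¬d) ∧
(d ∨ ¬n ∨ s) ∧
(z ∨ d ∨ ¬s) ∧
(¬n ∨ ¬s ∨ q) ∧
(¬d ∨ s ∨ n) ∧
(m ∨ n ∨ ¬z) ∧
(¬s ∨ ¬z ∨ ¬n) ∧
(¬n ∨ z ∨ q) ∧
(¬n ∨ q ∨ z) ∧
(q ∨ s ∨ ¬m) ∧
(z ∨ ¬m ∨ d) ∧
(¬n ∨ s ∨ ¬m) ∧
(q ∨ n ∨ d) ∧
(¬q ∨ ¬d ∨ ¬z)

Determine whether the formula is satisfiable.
Yes

Yes, the formula is satisfiable.

One satisfying assignment is: m=False, s=False, n=False, d=False, z=False, q=True

Verification: With this assignment, all 18 clauses evaluate to true.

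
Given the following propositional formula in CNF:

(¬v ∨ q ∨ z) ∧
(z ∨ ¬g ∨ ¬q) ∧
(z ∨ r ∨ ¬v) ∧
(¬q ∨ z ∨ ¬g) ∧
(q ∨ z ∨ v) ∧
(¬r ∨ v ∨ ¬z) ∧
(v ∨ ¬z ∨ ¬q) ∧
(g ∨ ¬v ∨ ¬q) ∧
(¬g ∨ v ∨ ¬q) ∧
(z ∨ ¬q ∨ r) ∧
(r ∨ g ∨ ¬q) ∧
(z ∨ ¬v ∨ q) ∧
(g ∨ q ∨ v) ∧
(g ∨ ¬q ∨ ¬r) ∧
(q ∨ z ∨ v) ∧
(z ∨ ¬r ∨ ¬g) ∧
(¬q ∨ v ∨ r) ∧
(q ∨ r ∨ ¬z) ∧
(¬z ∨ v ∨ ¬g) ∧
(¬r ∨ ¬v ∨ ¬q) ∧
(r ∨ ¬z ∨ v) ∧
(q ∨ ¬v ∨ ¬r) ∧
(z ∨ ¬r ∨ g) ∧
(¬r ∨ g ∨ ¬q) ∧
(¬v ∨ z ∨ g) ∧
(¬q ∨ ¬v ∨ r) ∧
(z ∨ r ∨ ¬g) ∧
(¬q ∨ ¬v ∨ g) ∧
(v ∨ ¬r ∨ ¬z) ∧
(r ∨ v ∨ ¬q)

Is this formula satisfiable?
No

No, the formula is not satisfiable.

No assignment of truth values to the variables can make all 30 clauses true simultaneously.

The formula is UNSAT (unsatisfiable).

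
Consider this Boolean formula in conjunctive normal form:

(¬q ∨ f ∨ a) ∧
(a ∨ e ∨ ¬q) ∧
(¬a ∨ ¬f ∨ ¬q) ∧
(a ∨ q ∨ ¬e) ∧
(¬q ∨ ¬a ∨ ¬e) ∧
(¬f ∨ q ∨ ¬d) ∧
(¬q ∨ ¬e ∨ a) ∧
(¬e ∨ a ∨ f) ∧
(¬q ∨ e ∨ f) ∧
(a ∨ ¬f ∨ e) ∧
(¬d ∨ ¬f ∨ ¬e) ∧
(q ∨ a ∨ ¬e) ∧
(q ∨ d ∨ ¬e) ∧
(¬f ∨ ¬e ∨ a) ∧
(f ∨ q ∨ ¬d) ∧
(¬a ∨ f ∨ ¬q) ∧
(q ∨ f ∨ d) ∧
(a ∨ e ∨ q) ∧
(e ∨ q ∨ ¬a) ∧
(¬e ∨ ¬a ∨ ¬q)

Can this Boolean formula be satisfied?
No

No, the formula is not satisfiable.

No assignment of truth values to the variables can make all 20 clauses true simultaneously.

The formula is UNSAT (unsatisfiable).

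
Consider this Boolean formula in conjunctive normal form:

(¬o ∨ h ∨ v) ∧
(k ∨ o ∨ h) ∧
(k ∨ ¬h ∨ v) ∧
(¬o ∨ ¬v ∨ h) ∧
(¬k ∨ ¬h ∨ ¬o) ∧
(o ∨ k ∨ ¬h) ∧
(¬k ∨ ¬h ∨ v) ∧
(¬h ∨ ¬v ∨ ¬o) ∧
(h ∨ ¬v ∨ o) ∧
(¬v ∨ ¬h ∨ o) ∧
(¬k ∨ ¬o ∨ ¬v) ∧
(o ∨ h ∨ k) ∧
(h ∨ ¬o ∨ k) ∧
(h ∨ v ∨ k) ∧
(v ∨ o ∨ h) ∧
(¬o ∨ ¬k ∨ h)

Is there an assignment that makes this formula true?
No

No, the formula is not satisfiable.

No assignment of truth values to the variables can make all 16 clauses true simultaneously.

The formula is UNSAT (unsatisfiable).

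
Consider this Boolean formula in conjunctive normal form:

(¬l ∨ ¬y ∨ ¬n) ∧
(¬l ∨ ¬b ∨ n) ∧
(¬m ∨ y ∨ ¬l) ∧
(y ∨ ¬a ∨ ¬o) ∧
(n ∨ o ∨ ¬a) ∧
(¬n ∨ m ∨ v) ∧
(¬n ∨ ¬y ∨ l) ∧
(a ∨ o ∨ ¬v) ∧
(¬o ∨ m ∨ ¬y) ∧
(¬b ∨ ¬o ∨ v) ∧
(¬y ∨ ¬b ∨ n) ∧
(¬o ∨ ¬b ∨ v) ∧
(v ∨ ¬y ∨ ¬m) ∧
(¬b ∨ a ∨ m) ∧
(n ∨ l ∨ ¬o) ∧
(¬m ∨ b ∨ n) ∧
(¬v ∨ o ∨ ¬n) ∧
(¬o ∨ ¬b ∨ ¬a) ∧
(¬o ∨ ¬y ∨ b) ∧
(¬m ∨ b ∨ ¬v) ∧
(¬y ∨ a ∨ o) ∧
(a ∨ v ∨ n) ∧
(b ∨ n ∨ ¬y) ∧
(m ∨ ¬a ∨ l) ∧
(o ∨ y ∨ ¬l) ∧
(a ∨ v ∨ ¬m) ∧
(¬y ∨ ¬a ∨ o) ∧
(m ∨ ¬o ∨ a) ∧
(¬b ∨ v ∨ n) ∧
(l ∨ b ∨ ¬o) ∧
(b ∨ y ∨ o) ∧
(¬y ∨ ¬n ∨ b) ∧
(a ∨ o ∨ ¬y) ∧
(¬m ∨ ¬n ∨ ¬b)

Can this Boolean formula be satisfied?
No

No, the formula is not satisfiable.

No assignment of truth values to the variables can make all 34 clauses true simultaneously.

The formula is UNSAT (unsatisfiable).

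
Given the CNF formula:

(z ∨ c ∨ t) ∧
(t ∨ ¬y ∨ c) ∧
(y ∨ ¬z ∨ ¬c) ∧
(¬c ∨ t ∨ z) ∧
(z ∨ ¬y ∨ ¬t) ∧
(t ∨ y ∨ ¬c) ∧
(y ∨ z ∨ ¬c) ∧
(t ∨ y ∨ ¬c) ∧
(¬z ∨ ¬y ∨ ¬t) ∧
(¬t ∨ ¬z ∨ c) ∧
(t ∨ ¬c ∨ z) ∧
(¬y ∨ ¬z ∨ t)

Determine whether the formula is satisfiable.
Yes

Yes, the formula is satisfiable.

One satisfying assignment is: y=False, t=True, c=False, z=False

Verification: With this assignment, all 12 clauses evaluate to true.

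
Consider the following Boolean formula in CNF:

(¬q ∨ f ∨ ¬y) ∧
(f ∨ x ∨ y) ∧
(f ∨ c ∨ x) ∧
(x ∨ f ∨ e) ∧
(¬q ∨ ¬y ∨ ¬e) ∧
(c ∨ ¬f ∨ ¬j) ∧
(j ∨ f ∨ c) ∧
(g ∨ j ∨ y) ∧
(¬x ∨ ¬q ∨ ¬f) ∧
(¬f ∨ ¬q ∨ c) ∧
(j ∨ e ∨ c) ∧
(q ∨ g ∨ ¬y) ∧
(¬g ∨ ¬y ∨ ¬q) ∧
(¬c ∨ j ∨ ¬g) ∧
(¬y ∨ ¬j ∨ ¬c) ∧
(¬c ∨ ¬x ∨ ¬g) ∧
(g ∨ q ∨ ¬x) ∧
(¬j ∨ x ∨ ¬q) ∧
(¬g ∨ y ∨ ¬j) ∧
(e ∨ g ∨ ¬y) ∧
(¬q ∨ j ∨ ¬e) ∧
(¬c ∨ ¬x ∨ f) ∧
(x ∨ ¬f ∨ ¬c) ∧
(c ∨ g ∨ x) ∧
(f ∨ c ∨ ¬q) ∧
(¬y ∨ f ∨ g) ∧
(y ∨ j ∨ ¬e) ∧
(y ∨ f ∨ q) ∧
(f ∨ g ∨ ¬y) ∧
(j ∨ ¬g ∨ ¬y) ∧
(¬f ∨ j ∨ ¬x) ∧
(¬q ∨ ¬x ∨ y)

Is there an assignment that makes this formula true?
Yes

Yes, the formula is satisfiable.

One satisfying assignment is: y=True, e=False, q=False, c=False, j=True, g=True, f=False, x=True

Verification: With this assignment, all 32 clauses evaluate to true.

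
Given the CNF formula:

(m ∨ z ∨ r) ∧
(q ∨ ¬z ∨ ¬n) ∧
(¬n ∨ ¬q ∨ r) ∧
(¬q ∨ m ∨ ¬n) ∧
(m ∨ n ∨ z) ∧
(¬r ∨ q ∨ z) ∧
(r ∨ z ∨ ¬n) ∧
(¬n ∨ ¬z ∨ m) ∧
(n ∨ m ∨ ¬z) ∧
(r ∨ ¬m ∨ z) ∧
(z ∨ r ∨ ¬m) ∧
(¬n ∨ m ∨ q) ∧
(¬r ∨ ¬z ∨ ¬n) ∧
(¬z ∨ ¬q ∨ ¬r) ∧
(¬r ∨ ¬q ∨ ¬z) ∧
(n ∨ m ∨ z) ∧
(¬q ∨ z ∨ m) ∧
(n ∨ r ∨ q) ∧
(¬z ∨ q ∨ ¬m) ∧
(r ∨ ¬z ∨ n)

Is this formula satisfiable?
Yes

Yes, the formula is satisfiable.

One satisfying assignment is: z=False, q=True, m=True, n=False, r=True

Verification: With this assignment, all 20 clauses evaluate to true.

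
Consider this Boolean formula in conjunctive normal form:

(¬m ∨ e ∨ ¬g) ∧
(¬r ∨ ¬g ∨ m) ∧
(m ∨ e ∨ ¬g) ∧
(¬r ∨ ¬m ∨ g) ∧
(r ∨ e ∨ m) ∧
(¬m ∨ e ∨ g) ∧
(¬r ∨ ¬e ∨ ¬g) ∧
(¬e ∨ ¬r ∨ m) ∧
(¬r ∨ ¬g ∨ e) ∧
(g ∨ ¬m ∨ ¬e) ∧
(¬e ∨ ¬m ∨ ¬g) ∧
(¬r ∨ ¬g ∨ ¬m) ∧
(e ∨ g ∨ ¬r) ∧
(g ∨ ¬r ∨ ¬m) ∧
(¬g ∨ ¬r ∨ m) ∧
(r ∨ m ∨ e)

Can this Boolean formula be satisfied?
Yes

Yes, the formula is satisfiable.

One satisfying assignment is: g=False, m=False, r=False, e=True

Verification: With this assignment, all 16 clauses evaluate to true.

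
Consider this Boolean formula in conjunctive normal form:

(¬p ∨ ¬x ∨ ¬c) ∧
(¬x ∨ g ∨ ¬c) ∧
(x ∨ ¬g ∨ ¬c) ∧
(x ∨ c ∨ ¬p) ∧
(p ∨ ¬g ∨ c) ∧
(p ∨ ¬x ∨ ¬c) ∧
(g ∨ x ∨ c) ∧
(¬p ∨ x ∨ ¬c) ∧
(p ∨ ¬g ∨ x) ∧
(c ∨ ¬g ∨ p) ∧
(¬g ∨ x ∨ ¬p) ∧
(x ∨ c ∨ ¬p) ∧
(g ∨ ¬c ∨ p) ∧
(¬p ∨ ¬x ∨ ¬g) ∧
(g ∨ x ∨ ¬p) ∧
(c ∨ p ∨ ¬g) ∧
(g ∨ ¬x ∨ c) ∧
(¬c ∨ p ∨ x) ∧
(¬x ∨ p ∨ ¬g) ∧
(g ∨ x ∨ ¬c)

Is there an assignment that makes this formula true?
No

No, the formula is not satisfiable.

No assignment of truth values to the variables can make all 20 clauses true simultaneously.

The formula is UNSAT (unsatisfiable).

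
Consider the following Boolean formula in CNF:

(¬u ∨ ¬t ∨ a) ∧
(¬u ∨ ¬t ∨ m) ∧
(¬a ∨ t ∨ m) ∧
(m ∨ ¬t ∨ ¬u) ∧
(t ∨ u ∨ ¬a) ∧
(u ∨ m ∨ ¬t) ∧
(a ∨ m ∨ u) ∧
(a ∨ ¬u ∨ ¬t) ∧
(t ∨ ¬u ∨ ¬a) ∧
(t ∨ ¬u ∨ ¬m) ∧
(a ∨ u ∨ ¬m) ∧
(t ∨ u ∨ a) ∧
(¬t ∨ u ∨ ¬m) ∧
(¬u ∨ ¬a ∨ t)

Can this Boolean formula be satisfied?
Yes

Yes, the formula is satisfiable.

One satisfying assignment is: a=False, t=False, u=True, m=False

Verification: With this assignment, all 14 clauses evaluate to true.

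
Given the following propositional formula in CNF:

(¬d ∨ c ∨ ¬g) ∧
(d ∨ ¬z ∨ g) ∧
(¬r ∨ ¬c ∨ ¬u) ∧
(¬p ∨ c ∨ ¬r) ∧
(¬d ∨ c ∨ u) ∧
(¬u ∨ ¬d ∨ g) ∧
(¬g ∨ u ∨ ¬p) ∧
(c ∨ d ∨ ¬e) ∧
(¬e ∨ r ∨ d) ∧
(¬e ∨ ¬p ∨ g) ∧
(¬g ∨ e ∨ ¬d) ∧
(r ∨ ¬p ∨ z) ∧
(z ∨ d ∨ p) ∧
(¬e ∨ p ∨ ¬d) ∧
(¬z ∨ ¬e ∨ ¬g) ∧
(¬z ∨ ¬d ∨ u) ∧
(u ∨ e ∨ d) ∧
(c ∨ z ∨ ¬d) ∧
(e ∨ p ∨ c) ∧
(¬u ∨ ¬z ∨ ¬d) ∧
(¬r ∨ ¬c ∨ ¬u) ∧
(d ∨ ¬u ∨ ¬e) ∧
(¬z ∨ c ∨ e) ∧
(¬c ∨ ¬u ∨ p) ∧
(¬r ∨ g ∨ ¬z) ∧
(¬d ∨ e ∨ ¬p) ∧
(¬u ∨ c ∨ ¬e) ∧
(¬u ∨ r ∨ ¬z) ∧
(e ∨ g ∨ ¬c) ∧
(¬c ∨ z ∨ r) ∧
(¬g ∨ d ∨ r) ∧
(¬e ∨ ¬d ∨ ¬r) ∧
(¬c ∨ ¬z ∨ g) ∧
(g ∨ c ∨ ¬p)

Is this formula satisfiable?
No

No, the formula is not satisfiable.

No assignment of truth values to the variables can make all 34 clauses true simultaneously.

The formula is UNSAT (unsatisfiable).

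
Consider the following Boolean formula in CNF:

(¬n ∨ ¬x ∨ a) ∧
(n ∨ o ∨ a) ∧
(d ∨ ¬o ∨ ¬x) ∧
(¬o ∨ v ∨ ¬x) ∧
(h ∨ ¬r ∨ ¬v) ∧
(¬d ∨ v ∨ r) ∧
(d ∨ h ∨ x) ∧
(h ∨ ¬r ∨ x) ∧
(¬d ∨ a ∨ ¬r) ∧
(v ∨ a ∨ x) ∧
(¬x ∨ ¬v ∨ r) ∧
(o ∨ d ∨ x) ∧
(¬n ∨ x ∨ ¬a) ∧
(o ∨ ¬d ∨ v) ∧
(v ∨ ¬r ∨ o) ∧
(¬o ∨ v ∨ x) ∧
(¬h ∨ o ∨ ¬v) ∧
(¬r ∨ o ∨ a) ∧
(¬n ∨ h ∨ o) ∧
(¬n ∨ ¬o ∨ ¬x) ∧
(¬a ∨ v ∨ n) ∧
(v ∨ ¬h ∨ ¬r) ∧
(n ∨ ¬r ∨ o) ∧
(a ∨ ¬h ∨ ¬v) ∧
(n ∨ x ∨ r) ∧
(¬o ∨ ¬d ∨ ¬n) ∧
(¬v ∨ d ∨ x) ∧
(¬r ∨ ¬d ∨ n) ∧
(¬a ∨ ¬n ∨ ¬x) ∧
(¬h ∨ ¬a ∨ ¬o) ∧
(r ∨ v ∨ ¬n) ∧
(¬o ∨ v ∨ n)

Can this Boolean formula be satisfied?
No

No, the formula is not satisfiable.

No assignment of truth values to the variables can make all 32 clauses true simultaneously.

The formula is UNSAT (unsatisfiable).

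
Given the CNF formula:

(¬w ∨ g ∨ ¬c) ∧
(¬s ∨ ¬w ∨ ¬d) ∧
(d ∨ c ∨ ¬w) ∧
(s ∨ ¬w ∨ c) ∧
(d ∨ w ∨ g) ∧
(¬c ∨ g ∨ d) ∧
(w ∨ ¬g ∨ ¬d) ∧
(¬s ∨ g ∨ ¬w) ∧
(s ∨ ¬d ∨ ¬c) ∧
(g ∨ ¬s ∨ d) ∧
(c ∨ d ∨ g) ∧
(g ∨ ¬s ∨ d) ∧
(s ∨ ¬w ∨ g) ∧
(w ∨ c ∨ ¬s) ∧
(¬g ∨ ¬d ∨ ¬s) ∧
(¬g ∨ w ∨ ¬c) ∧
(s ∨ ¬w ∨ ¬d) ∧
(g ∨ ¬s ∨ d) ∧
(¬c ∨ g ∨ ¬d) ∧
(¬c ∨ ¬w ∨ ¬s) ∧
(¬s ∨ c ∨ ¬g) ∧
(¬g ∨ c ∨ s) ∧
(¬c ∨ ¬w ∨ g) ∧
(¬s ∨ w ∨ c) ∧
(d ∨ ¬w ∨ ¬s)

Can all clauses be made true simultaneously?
Yes

Yes, the formula is satisfiable.

One satisfying assignment is: d=True, w=False, s=False, g=False, c=False

Verification: With this assignment, all 25 clauses evaluate to true.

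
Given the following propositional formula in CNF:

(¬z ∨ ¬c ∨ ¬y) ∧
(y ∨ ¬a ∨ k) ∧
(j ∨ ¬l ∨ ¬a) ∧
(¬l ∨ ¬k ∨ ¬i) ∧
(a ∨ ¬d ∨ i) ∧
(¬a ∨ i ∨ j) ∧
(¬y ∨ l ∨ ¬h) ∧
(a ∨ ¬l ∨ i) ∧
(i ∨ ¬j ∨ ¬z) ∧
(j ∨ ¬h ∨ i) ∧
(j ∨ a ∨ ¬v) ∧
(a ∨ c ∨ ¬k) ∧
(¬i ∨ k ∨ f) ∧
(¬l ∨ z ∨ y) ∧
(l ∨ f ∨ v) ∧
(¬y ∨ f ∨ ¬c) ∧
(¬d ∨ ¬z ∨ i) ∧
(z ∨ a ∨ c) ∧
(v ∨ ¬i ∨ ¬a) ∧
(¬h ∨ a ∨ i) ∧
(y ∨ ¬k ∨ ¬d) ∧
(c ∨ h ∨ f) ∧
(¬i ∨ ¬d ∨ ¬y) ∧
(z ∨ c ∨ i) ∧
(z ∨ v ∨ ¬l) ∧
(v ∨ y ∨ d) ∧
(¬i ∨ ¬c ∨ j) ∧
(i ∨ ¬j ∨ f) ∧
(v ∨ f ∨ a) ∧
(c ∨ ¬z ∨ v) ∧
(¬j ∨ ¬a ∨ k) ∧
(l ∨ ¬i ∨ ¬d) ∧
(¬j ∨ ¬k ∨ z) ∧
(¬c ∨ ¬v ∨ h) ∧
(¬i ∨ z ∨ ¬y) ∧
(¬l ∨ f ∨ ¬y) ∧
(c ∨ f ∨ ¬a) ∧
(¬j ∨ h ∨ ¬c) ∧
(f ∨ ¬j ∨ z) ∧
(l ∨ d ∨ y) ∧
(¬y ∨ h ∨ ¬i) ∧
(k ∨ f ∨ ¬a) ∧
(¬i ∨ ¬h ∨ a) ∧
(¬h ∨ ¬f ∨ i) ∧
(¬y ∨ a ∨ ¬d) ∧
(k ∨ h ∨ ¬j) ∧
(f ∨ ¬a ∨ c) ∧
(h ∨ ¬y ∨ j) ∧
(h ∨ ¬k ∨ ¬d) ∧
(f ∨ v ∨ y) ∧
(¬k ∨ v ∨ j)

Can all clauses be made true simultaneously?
No

No, the formula is not satisfiable.

No assignment of truth values to the variables can make all 51 clauses true simultaneously.

The formula is UNSAT (unsatisfiable).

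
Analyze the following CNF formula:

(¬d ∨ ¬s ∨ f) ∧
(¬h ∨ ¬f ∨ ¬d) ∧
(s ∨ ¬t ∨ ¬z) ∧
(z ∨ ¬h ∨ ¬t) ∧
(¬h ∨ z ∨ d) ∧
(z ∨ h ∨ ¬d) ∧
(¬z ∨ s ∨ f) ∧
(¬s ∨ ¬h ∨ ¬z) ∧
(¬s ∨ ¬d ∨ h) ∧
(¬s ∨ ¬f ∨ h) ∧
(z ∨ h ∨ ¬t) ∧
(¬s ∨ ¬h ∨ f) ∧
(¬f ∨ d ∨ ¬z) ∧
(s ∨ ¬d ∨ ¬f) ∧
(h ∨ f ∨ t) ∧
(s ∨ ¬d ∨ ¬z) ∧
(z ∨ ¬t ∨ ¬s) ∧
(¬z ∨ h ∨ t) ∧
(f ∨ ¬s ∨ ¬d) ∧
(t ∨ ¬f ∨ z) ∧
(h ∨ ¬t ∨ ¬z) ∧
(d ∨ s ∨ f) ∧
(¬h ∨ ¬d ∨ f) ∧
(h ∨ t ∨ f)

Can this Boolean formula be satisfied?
No

No, the formula is not satisfiable.

No assignment of truth values to the variables can make all 24 clauses true simultaneously.

The formula is UNSAT (unsatisfiable).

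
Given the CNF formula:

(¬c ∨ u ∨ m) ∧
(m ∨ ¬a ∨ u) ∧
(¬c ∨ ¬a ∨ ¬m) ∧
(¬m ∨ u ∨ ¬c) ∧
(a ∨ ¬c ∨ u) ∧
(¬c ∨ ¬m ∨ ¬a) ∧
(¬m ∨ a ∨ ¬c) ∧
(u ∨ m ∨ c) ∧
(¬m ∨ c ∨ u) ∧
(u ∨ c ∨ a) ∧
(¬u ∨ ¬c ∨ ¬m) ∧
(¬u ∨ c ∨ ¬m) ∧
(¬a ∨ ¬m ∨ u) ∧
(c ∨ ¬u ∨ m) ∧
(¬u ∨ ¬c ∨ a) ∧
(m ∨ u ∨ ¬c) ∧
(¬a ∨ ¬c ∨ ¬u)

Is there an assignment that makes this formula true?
No

No, the formula is not satisfiable.

No assignment of truth values to the variables can make all 17 clauses true simultaneously.

The formula is UNSAT (unsatisfiable).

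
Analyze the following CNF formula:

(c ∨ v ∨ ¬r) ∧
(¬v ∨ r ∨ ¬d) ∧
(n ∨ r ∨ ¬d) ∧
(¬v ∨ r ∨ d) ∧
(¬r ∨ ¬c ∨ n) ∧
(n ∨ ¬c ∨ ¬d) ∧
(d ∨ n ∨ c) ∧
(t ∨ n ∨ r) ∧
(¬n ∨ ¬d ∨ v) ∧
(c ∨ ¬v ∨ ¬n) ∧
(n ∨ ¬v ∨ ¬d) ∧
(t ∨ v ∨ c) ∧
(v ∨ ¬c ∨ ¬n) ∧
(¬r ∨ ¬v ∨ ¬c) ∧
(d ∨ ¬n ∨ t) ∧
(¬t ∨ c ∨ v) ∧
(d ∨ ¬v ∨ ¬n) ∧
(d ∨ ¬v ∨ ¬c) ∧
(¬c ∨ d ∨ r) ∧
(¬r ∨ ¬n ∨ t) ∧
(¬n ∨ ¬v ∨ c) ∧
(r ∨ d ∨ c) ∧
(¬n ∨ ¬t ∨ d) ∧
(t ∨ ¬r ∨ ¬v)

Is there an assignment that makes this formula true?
No

No, the formula is not satisfiable.

No assignment of truth values to the variables can make all 24 clauses true simultaneously.

The formula is UNSAT (unsatisfiable).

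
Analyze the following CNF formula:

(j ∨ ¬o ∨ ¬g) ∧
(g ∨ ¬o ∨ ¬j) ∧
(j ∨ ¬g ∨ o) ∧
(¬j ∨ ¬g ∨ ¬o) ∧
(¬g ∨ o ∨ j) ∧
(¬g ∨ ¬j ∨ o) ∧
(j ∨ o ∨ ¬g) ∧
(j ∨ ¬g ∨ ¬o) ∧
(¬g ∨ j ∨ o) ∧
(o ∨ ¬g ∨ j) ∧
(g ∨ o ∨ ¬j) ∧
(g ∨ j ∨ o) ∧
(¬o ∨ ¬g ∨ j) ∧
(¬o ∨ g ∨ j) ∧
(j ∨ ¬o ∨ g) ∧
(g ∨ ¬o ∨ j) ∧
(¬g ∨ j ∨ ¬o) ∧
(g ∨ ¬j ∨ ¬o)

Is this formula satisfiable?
No

No, the formula is not satisfiable.

No assignment of truth values to the variables can make all 18 clauses true simultaneously.

The formula is UNSAT (unsatisfiable).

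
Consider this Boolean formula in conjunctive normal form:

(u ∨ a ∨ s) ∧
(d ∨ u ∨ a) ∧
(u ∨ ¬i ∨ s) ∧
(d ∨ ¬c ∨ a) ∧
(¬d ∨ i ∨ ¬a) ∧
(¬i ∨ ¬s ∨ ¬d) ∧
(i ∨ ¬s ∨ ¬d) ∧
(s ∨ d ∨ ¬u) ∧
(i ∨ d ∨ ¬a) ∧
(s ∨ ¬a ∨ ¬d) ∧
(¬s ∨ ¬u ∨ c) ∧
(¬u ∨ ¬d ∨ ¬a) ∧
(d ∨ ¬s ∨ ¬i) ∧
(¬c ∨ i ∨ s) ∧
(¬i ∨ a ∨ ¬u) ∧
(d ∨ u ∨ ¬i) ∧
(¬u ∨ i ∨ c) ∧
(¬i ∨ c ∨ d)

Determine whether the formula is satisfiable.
No

No, the formula is not satisfiable.

No assignment of truth values to the variables can make all 18 clauses true simultaneously.

The formula is UNSAT (unsatisfiable).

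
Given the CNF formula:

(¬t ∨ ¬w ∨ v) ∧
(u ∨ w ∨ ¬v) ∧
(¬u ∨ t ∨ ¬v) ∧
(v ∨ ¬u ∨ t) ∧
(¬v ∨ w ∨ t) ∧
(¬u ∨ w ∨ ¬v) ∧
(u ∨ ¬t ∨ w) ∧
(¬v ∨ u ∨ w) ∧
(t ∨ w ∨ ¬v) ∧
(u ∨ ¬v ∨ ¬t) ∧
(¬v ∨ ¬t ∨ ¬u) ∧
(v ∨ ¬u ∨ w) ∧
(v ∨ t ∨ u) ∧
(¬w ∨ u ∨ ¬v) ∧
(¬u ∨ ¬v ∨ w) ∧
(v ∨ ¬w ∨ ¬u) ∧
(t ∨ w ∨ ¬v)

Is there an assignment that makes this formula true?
No

No, the formula is not satisfiable.

No assignment of truth values to the variables can make all 17 clauses true simultaneously.

The formula is UNSAT (unsatisfiable).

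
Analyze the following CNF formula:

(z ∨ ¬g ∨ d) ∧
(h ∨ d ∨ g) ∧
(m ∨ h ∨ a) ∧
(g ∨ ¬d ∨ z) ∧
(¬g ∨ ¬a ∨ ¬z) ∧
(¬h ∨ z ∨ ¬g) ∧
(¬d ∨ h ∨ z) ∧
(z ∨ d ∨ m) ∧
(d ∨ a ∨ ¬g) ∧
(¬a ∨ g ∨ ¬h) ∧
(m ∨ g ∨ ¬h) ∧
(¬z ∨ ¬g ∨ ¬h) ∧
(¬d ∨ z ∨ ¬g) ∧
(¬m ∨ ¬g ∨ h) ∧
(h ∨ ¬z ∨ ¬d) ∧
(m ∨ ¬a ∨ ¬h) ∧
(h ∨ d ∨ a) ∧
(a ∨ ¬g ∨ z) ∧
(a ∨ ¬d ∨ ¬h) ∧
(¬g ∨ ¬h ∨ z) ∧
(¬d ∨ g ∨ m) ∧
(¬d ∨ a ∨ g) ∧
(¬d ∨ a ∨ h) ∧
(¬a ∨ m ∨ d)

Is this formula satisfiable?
Yes

Yes, the formula is satisfiable.

One satisfying assignment is: z=True, m=True, a=False, d=False, g=False, h=True

Verification: With this assignment, all 24 clauses evaluate to true.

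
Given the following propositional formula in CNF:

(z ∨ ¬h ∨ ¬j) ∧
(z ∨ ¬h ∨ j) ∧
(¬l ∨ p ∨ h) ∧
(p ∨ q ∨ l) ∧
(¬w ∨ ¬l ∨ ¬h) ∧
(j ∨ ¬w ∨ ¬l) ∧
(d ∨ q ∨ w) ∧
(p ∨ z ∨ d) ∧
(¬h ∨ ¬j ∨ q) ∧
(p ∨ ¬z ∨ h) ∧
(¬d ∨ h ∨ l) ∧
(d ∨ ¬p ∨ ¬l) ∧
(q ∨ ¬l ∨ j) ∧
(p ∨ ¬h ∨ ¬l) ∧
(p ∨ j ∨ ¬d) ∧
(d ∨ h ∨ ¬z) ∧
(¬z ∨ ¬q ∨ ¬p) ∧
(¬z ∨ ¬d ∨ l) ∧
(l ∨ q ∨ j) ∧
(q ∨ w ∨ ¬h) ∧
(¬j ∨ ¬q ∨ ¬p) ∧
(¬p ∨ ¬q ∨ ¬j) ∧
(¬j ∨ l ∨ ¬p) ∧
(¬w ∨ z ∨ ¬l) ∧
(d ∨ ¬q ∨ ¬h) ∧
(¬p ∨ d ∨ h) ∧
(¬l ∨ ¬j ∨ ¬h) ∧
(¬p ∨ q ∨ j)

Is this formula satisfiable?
Yes

Yes, the formula is satisfiable.

One satisfying assignment is: w=True, l=True, z=True, j=True, d=True, h=False, q=False, p=True

Verification: With this assignment, all 28 clauses evaluate to true.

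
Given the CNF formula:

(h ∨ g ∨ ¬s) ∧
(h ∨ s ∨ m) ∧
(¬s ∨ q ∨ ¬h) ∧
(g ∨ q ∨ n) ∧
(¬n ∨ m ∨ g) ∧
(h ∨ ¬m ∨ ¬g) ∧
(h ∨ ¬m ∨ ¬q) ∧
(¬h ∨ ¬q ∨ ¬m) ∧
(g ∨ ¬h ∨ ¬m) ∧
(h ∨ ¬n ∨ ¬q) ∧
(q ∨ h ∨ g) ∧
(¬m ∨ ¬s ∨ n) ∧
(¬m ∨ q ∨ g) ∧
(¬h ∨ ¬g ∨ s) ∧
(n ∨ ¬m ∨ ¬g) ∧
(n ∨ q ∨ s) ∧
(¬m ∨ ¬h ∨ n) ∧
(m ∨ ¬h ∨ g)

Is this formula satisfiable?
Yes

Yes, the formula is satisfiable.

One satisfying assignment is: s=True, q=False, h=False, m=False, g=True, n=False

Verification: With this assignment, all 18 clauses evaluate to true.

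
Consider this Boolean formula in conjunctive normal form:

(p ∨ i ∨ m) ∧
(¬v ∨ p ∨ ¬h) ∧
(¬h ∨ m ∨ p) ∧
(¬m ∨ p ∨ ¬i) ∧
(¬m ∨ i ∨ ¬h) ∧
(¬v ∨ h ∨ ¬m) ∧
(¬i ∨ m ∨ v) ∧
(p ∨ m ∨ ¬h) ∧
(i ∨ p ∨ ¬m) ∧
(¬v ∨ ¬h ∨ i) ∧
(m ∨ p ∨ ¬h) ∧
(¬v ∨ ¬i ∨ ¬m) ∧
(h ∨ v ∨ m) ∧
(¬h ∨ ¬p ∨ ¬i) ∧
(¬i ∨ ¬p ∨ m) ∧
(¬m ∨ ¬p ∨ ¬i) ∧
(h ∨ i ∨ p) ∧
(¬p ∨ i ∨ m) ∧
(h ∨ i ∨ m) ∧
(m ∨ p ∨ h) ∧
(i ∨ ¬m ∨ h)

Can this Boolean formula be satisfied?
No

No, the formula is not satisfiable.

No assignment of truth values to the variables can make all 21 clauses true simultaneously.

The formula is UNSAT (unsatisfiable).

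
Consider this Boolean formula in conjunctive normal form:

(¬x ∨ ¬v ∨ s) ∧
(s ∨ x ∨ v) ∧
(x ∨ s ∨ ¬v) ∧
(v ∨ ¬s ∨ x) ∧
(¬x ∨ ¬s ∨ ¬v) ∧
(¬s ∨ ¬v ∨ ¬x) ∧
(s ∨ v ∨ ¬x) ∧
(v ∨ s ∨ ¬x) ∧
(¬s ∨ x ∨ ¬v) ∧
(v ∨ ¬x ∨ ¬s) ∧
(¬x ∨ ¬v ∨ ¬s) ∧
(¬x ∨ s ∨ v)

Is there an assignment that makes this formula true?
No

No, the formula is not satisfiable.

No assignment of truth values to the variables can make all 12 clauses true simultaneously.

The formula is UNSAT (unsatisfiable).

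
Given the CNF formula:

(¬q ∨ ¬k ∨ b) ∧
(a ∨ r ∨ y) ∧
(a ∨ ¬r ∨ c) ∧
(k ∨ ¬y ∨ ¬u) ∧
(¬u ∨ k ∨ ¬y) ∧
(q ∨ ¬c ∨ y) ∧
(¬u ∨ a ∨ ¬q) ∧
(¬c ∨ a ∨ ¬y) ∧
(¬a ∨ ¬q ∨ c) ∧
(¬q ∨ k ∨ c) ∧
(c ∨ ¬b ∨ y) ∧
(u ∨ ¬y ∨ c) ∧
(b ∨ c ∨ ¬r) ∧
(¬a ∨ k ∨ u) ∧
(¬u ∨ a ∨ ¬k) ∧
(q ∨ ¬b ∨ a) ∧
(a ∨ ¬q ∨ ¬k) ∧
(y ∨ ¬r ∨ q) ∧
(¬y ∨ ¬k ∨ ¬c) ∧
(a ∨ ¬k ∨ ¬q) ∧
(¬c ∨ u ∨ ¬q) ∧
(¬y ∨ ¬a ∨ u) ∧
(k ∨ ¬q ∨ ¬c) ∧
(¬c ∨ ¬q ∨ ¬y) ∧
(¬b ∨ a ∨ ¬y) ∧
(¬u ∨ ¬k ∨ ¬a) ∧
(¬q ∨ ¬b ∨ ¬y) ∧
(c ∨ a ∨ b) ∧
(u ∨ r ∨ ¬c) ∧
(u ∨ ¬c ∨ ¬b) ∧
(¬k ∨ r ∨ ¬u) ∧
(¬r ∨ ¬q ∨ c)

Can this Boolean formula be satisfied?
Yes

Yes, the formula is satisfiable.

One satisfying assignment is: u=False, b=False, c=False, r=False, q=False, a=True, k=True, y=False

Verification: With this assignment, all 32 clauses evaluate to true.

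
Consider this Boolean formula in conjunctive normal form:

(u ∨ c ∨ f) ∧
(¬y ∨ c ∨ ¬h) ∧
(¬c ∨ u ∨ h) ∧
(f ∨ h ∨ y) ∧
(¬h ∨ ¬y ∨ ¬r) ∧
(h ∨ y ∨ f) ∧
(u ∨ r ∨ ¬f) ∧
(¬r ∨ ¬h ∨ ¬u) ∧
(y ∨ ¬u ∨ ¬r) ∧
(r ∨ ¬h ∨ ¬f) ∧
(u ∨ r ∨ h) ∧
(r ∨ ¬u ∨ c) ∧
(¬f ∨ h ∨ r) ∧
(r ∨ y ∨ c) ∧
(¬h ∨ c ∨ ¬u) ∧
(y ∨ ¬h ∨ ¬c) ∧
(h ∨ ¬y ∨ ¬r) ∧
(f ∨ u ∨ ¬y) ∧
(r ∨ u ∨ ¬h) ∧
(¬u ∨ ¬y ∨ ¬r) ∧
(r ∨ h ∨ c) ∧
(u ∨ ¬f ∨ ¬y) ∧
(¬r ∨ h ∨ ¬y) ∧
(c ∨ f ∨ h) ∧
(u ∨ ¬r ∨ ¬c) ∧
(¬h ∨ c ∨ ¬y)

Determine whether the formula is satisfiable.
Yes

Yes, the formula is satisfiable.

One satisfying assignment is: h=False, f=True, c=False, y=False, u=False, r=True

Verification: With this assignment, all 26 clauses evaluate to true.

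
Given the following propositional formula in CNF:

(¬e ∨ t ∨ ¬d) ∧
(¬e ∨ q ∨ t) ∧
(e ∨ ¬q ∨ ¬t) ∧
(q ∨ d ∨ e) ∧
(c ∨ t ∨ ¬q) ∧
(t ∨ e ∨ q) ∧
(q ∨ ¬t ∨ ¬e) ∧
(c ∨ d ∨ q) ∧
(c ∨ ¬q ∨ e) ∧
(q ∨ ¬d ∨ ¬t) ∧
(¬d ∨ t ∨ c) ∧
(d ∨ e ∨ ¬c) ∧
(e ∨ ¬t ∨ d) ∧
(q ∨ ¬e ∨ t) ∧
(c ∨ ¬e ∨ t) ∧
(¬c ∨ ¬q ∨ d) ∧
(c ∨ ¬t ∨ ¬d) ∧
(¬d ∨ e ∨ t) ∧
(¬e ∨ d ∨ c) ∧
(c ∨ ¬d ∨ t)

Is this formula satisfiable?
Yes

Yes, the formula is satisfiable.

One satisfying assignment is: c=True, d=True, t=True, e=True, q=True

Verification: With this assignment, all 20 clauses evaluate to true.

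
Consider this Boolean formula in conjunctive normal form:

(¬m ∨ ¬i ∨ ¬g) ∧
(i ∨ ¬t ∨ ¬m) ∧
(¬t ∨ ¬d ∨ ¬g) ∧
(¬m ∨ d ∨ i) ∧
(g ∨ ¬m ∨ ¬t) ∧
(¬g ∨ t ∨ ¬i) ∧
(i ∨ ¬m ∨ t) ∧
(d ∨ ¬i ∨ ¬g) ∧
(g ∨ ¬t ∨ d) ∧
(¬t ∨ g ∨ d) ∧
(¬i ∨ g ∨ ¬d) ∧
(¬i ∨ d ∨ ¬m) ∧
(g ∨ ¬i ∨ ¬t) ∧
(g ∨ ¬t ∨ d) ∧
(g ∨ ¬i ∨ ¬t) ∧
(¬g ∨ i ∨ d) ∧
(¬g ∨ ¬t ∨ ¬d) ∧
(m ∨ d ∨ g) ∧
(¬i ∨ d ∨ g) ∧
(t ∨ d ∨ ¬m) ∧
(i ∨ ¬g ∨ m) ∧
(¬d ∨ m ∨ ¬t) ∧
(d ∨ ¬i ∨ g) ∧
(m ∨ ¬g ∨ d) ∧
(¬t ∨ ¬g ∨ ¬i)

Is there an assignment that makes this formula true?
Yes

Yes, the formula is satisfiable.

One satisfying assignment is: t=False, m=False, g=False, d=True, i=False

Verification: With this assignment, all 25 clauses evaluate to true.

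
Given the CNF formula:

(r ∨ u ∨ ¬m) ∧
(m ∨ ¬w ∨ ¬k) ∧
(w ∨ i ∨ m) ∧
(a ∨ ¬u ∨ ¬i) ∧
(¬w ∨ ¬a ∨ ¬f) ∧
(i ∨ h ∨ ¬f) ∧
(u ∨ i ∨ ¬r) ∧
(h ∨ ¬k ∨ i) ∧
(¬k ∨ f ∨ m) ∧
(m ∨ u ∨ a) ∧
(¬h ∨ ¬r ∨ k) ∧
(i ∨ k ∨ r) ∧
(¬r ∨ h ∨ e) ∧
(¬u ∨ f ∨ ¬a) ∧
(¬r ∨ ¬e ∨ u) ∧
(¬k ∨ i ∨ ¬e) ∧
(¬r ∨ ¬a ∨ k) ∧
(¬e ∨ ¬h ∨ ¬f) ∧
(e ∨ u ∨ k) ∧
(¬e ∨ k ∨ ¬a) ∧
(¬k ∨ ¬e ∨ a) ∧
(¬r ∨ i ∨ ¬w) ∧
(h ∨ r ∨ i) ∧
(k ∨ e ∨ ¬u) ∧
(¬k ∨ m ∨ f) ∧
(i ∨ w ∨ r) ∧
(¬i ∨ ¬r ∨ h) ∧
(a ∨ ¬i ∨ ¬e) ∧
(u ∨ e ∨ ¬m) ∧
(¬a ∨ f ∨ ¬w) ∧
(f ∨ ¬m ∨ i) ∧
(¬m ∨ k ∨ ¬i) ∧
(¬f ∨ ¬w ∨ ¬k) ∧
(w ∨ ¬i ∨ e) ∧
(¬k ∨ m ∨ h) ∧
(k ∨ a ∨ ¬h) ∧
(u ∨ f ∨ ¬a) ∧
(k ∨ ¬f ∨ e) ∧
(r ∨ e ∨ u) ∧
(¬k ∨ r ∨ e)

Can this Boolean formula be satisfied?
Yes

Yes, the formula is satisfiable.

One satisfying assignment is: e=False, u=True, i=False, a=False, w=False, h=True, r=True, m=True, f=True, k=True

Verification: With this assignment, all 40 clauses evaluate to true.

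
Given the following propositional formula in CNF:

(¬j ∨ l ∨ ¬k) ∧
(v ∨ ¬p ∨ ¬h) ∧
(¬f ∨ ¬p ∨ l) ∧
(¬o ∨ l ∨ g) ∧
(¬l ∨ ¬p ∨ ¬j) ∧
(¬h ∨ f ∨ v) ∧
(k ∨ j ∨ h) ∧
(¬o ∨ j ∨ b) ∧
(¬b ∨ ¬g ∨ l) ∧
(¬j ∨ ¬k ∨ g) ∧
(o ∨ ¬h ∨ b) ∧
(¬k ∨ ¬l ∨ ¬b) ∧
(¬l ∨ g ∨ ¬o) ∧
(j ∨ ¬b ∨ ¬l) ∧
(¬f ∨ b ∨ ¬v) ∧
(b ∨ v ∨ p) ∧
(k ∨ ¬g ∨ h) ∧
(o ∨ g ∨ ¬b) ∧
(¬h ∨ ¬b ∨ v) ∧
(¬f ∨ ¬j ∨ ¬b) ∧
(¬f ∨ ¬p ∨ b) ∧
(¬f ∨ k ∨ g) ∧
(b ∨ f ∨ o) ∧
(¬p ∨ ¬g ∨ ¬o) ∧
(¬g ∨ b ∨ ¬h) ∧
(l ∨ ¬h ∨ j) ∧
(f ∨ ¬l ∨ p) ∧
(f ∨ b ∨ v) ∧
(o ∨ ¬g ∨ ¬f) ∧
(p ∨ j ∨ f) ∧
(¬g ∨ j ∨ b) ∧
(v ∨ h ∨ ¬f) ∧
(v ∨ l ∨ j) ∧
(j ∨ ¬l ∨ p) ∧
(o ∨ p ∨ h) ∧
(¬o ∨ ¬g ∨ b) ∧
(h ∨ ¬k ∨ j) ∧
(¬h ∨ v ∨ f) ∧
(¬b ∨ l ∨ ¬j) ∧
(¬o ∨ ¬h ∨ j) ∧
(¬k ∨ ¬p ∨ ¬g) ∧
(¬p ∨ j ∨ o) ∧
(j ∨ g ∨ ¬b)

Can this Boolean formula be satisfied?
No

No, the formula is not satisfiable.

No assignment of truth values to the variables can make all 43 clauses true simultaneously.

The formula is UNSAT (unsatisfiable).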